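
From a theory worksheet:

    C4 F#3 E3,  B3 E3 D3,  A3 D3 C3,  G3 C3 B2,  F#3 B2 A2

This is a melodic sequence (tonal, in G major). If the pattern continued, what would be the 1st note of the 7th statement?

D3

Grouping in 3s, the 1st note of each cell is C4, B3, A3, G3, F#3.
Each moves down a 2nd. Continuing: E3 → D3.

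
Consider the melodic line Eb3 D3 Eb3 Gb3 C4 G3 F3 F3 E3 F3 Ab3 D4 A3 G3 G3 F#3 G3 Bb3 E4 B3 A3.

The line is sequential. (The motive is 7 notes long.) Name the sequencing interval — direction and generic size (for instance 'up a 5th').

The 7-note cells begin on Eb3, F3, G3 — each up a 2nd from the last.
From Eb3 to F3: up a 2nd.

up a 2nd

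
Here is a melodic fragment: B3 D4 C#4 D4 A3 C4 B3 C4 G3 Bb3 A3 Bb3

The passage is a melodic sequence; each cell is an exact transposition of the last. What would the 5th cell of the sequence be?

Eb3 Gb3 F3 Gb3

With a 4-note motive the entries are B3, A3, G3, each down a 2nd from the previous.
Extending down a 2nd: F3 → Eb3.
From Eb3 the exact shape gives Eb3 Gb3 F3 Gb3.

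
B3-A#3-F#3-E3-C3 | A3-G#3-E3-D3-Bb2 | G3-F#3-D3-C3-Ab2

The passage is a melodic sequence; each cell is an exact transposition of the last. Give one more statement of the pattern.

Unit = 5 notes; the statements start on B3, A3, G3, moving down a 2nd each time.
So cell 4 is F3 E3 C3 Bb2 Gb2.

F3 E3 C3 Bb2 Gb2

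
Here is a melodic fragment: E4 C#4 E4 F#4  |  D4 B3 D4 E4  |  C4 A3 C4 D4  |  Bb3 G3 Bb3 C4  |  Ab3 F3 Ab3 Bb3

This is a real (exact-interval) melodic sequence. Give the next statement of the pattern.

Gb3 Eb3 Gb3 Ab3

The 4-note cells begin on E4, D4, C4, Bb3, Ab3 — each down a 2nd from the last.
Statement 6 starts on Gb3 and keeps the same exact contour: Gb3 Eb3 Gb3 Ab3.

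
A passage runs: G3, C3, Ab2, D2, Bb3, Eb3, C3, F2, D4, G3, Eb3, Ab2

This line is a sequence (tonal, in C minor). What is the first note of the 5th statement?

Ab4

The 4-note cells begin on G3, Bb3, D4 — each up a 3rd from the last.
Extending the heads up a 3rd: F4 → Ab4.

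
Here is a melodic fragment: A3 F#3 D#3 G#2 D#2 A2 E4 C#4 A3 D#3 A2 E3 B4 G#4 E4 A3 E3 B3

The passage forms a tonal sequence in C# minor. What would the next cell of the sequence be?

Taking 6-note groups, the heads are A3, E4, B4: the pattern moves up a 5th.
From F#5 the diatonic shape gives F#5 D#5 B4 E4 B3 F#4.

F#5 D#5 B4 E4 B3 F#4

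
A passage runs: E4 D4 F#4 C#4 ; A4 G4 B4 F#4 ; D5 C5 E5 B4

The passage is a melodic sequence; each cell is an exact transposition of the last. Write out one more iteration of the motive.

G5 F5 A5 E5

Taking 4-note groups, the heads are E4, A4, D5: the pattern moves up a 4th.
Statement 4 starts on G5 and keeps the same exact contour: G5 F5 A5 E5.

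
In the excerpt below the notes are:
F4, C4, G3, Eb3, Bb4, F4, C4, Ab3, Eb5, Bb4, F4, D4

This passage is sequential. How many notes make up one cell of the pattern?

4

Try groups of 4 (3 cells in 12 notes):
F4 C4 G3 Eb3 | Bb4 F4 C4 Ab3 | Eb5 Bb4 F4 D4
Every group is a transposition up a 4th of the one before; no shorter unit works.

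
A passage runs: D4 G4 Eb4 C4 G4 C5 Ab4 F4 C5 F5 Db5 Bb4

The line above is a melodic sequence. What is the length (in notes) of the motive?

4

12 notes total. Splitting into 3 groups of 4:
D4 G4 Eb4 C4 | G4 C5 Ab4 F4 | C5 F5 Db5 Bb4
That's a consistent up a 4th shift per cell, and no other grouping gives one.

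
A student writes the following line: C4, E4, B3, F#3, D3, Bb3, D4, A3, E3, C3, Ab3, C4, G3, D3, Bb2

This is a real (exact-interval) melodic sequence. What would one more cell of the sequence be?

Gb3 Bb3 F3 C3 Ab2

Taking 5-note groups, the heads are C4, Bb3, Ab3: the pattern moves down a 2nd.
From Gb3 the exact shape gives Gb3 Bb3 F3 C3 Ab2.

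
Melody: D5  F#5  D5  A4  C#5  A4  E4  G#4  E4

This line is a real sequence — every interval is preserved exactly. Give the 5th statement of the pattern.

F#3 A#3 F#3

Taking 3-note groups, the heads are D5, A4, E4: the pattern moves down a 4th.
Carrying on: B3 → F#3.
Statement 5 starts on F#3 and keeps the same exact contour: F#3 A#3 F#3.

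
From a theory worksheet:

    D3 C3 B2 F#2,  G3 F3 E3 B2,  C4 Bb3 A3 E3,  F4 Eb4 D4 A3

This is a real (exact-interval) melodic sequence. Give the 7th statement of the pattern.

Taking 4-note groups, the heads are D3, G3, C4, F4: the pattern moves up a 4th.
Carrying on: Bb4 → Eb5 → Ab5.
From Ab5 the exact shape gives Ab5 Gb5 F5 C5.

Ab5 Gb5 F5 C5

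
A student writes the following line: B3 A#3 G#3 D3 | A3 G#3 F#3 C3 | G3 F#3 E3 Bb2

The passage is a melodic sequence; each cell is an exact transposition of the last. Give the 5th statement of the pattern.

Taking 4-note groups, the heads are B3, A3, G3: the pattern moves down a 2nd.
Extending down a 2nd: F3 → Eb3.
Statement 5 starts on Eb3 and keeps the same exact contour: Eb3 D3 C3 Gb2.

Eb3 D3 C3 Gb2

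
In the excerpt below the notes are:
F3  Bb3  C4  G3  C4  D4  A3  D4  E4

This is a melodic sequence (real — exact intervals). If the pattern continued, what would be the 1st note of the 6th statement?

Grouping in 3s, the 1st note of each cell is F3, G3, A3.
Carrying that up a 2nd forward: B3 → C#4 → D#4.

D#4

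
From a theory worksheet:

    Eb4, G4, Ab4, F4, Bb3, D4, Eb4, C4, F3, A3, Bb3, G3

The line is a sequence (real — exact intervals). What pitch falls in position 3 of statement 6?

The unit is 4 notes. Position-3 pitches of the 3 shown cells: Ab4, Eb4, Bb3.
Carrying that down a 4th forward: F3 → C3 → G2.

G2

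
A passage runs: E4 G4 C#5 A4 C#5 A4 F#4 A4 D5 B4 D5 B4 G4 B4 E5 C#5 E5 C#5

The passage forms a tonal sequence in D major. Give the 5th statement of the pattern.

Unit = 6 notes; the statements start on E4, F#4, G4, moving up a 2nd each time.
Continuing the starts: A4 → B4.
From B4 the diatonic shape gives B4 D5 G5 E5 G5 E5.

B4 D5 G5 E5 G5 E5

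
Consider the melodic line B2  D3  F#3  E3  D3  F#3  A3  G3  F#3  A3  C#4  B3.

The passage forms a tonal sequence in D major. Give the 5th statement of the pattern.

With a 4-note motive the entries are B2, D3, F#3, each up a 3rd from the previous.
Extending up a 3rd: A3 → C#4.
So cell 5 is C#4 E4 G4 F#4.

C#4 E4 G4 F#4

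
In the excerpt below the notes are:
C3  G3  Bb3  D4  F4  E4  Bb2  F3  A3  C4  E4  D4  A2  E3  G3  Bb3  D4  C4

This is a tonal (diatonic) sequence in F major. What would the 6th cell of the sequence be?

Taking 6-note groups, the heads are C3, Bb2, A2: the pattern moves down a 2nd.
Continuing the starts: G2 → F2 → E2.
So cell 6 is E2 Bb2 D3 F3 A3 G3.

E2 Bb2 D3 F3 A3 G3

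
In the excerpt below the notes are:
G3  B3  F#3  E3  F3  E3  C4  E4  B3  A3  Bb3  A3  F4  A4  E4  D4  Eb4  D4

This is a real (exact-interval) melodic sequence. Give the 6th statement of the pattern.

With a 6-note motive the entries are G3, C4, F4, each up a 4th from the previous.
Extending up a 4th: Bb4 → Eb5 → Ab5.
Statement 6 starts on Ab5 and keeps the same exact contour: Ab5 C6 G5 F5 Gb5 F5.

Ab5 C6 G5 F5 Gb5 F5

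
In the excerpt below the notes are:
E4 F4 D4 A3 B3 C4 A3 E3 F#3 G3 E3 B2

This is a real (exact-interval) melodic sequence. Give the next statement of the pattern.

C#3 D3 B2 F#2

Taking 4-note groups, the heads are E4, B3, F#3: the pattern moves down a 4th.
So cell 4 is C#3 D3 B2 F#2.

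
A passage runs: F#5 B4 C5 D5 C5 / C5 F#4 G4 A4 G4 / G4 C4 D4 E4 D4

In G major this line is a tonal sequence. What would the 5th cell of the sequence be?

A3 D3 E3 F#3 E3

Taking 5-note groups, the heads are F#5, C5, G4: the pattern moves down a 4th.
Continuing the starts: D4 → A3.
From A3 the diatonic shape gives A3 D3 E3 F#3 E3.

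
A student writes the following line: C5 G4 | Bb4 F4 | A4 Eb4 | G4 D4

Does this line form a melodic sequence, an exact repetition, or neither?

sequence

Each 2-note cell is the previous one transposed down a 2nd.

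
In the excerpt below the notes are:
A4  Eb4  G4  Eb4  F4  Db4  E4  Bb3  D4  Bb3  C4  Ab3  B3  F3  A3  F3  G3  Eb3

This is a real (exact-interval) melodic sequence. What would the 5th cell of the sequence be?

Unit = 6 notes; the statements start on A4, E4, B3, moving down a 4th each time.
Continuing the starts: F#3 → C#3.
Statement 5 starts on C#3 and keeps the same exact contour: C#3 G2 B2 G2 A2 F2.

C#3 G2 B2 G2 A2 F2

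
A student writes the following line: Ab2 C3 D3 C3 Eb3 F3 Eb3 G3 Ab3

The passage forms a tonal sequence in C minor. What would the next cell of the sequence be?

G3 Bb3 C4

Unit = 3 notes; the statements start on Ab2, C3, Eb3, moving up a 3rd each time.
From G3 the diatonic shape gives G3 Bb3 C4.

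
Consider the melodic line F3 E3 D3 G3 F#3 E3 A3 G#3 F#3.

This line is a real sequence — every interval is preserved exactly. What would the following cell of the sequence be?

B3 A#3 G#3

Taking 3-note groups, the heads are F3, G3, A3: the pattern moves up a 2nd.
So cell 4 is B3 A#3 G#3.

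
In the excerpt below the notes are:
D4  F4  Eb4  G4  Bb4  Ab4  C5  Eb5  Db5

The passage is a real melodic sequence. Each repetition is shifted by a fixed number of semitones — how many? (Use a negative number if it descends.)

5

Unit = 3 notes; the statements start on D4, G4, C5, moving up a 4th each time.
Counting half-steps from D4 to G4: 5.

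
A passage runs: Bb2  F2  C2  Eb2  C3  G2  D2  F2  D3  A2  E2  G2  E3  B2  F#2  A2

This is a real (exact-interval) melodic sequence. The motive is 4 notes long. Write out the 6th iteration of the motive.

With a 4-note motive the entries are Bb2, C3, D3, E3, each up a 2nd from the previous.
Continuing the starts: F#3 → G#3.
Statement 6 starts on G#3 and keeps the same exact contour: G#3 D#3 A#2 C#3.

G#3 D#3 A#2 C#3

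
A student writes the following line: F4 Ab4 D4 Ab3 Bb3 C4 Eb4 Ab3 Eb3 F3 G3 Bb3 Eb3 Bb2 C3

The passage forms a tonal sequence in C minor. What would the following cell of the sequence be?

D3 F3 Bb2 F2 G2

Unit = 5 notes; the statements start on F4, C4, G3, moving down a 4th each time.
So cell 4 is D3 F3 Bb2 F2 G2.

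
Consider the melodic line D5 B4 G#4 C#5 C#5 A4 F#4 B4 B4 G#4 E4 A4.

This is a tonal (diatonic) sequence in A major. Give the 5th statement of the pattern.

With a 4-note motive the entries are D5, C#5, B4, each down a 2nd from the previous.
Carrying on: A4 → G#4.
So cell 5 is G#4 E4 C#4 F#4.

G#4 E4 C#4 F#4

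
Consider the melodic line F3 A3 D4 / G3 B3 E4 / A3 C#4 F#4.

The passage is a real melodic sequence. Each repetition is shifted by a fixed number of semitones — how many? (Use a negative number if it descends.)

2

The 3-note cells begin on F3, G3, A3 — each up a 2nd from the last.
F3 to G3 spans +2 semitones.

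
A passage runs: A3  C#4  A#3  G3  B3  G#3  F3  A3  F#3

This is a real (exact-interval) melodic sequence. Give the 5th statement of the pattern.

With a 3-note motive the entries are A3, G3, F3, each down a 2nd from the previous.
Continuing the starts: Eb3 → Db3.
Statement 5 starts on Db3 and keeps the same exact contour: Db3 F3 D3.

Db3 F3 D3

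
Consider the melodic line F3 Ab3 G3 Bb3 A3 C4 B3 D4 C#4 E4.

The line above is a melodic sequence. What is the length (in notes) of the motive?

2

There are 10 notes; a 2-note unit gives 5 cells:
F3 Ab3 | G3 Bb3 | A3 C4 | B3 D4 | C#4 E4
That's a consistent up a 2nd shift per cell, and no other grouping gives one.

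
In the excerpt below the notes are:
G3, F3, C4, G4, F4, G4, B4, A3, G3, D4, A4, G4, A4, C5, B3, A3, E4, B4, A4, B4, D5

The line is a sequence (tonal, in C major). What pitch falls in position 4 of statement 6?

Grouping in 7s, the 4th note of each cell is G4, A4, B4.
Extending up a 2nd: C5 → D5 → E5.

E5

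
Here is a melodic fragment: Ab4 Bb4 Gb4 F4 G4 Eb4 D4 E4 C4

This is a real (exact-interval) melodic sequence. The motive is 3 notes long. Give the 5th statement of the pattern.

Unit = 3 notes; the statements start on Ab4, F4, D4, moving down a 3rd each time.
Extending down a 3rd: B3 → G#3.
From G#3 the exact shape gives G#3 A#3 F#3.

G#3 A#3 F#3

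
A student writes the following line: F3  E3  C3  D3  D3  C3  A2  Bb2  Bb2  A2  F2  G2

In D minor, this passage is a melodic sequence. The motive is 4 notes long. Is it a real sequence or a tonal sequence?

Every note is diatonic to D minor.
Cell 1 has -1 semitones from note 1 to 2, but cell 2 has -2 — the interval quality changes while the contour stays the same, which is the hallmark of a tonal sequence.

tonal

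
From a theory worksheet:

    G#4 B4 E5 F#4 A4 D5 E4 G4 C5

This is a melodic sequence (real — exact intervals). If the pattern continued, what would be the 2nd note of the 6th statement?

With 3-note cells, note 2 of each statement runs B4, A4, G4.
Extending down a 2nd: F4 → Eb4 → Db4.

Db4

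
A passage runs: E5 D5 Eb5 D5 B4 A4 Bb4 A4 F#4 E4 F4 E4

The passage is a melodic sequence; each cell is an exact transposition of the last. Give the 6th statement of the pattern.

Taking 4-note groups, the heads are E5, B4, F#4: the pattern moves down a 4th.
Continuing the starts: C#4 → G#3 → D#3.
From D#3 the exact shape gives D#3 C#3 D3 C#3.

D#3 C#3 D3 C#3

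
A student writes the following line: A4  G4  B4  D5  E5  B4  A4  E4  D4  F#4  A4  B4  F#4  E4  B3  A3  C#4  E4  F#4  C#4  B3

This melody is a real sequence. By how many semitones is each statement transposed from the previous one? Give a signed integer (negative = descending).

-5

Unit = 7 notes; the statements start on A4, E4, B3, moving down a 4th each time.
Counting half-steps from A4 to E4: -5.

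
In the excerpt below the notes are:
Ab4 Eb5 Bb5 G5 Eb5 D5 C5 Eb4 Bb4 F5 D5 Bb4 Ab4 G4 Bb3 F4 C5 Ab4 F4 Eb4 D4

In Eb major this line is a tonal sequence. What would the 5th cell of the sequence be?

C3 G3 D4 Bb3 G3 F3 Eb3

The 7-note cells begin on Ab4, Eb4, Bb3 — each down a 4th from the last.
Continuing the starts: F3 → C3.
So cell 5 is C3 G3 D4 Bb3 G3 F3 Eb3.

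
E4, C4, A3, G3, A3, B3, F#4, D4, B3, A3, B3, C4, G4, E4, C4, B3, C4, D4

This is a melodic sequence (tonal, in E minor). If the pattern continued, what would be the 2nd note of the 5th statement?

Grouping in 6s, the 2nd note of each cell is C4, D4, E4.
Extending up a 2nd: F#4 → G4.

G4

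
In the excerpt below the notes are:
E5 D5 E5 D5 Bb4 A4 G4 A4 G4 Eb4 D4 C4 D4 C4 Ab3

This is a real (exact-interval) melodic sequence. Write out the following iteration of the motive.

With a 5-note motive the entries are E5, A4, D4, each down a 5th from the previous.
So cell 4 is G3 F3 G3 F3 Db3.

G3 F3 G3 F3 Db3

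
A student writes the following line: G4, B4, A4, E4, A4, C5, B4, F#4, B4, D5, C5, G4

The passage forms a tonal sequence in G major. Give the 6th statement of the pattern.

The 4-note cells begin on G4, A4, B4 — each up a 2nd from the last.
Carrying on: C5 → D5 → E5.
Statement 6 starts on E5 and keeps the same diatonic contour: E5 G5 F#5 C5.

E5 G5 F#5 C5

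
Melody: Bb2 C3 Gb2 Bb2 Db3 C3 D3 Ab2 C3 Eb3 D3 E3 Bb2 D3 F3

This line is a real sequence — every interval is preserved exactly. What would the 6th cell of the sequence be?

Unit = 5 notes; the statements start on Bb2, C3, D3, moving up a 2nd each time.
Continuing the starts: E3 → F#3 → G#3.
So cell 6 is G#3 A#3 E3 G#3 B3.

G#3 A#3 E3 G#3 B3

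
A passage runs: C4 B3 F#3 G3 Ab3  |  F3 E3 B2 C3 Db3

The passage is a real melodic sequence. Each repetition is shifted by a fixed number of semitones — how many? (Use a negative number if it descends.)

Unit = 5 notes; the statements start on C4, F3, moving down a 5th each time.
C4 to F3 spans -7 semitones.

-7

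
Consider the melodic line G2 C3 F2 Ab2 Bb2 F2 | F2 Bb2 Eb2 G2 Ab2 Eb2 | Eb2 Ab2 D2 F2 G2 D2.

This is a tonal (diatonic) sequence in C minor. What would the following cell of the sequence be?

The 6-note cells begin on G2, F2, Eb2 — each down a 2nd from the last.
From D2 the diatonic shape gives D2 G2 C2 Eb2 F2 C2.

D2 G2 C2 Eb2 F2 C2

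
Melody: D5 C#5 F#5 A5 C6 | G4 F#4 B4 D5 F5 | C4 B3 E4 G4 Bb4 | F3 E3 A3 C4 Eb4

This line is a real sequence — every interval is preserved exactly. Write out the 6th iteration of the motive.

Eb2 D2 G2 Bb2 Db3

Taking 5-note groups, the heads are D5, G4, C4, F3: the pattern moves down a 5th.
Carrying on: Bb2 → Eb2.
Statement 6 starts on Eb2 and keeps the same exact contour: Eb2 D2 G2 Bb2 Db3.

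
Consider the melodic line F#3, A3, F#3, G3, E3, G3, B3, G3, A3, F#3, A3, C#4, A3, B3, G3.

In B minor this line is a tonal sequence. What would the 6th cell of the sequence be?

D4 F#4 D4 E4 C#4

Unit = 5 notes; the statements start on F#3, G3, A3, moving up a 2nd each time.
Continuing the starts: B3 → C#4 → D4.
Statement 6 starts on D4 and keeps the same diatonic contour: D4 F#4 D4 E4 C#4.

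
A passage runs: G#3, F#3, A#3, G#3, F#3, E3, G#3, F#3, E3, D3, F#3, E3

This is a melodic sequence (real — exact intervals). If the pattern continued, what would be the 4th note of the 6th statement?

Bb2

With 4-note cells, note 4 of each statement runs G#3, F#3, E3.
Extending down a 2nd: D3 → C3 → Bb2.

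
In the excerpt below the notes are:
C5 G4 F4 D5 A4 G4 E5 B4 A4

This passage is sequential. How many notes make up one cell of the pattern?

3

There are 9 notes; a 3-note unit gives 3 cells:
C5 G4 F4 | D5 A4 G4 | E5 B4 A4
That's a consistent up a 2nd shift per cell, and no other grouping gives one.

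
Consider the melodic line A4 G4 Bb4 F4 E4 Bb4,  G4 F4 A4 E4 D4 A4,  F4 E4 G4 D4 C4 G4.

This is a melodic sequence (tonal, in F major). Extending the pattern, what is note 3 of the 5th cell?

E4

The unit is 6 notes. Position-3 pitches of the 3 shown cells: Bb4, A4, G4.
Extending down a 2nd: F4 → E4.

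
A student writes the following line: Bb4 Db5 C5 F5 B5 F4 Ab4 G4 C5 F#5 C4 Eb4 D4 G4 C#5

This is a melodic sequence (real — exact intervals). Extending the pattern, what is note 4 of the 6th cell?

The unit is 5 notes. Position-4 pitches of the 3 shown cells: F5, C5, G4.
Each moves down a 4th. Continuing: D4 → A3 → E3.

E3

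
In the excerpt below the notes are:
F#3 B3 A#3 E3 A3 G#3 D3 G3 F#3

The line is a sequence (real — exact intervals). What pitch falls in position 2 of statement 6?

Db3

Grouping in 3s, the 2nd note of each cell is B3, A3, G3.
Carrying that down a 2nd forward: F3 → Eb3 → Db3.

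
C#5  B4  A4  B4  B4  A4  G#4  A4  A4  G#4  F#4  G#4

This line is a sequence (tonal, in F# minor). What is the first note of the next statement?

G#4

Unit = 4 notes; the statements start on C#5, B4, A4, moving down a 2nd each time.
One more step down a 2nd gives G#4.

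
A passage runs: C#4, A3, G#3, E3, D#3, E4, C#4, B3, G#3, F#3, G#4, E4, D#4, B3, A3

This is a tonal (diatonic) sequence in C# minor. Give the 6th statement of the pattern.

Taking 5-note groups, the heads are C#4, E4, G#4: the pattern moves up a 3rd.
Continuing the starts: B4 → D#5 → F#5.
So cell 6 is F#5 D#5 C#5 A4 G#4.

F#5 D#5 C#5 A4 G#4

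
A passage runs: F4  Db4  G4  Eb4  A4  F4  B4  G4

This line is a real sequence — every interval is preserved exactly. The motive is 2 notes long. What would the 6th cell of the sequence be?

The 2-note cells begin on F4, G4, A4, B4 — each up a 2nd from the last.
Extending up a 2nd: C#5 → D#5.
So cell 6 is D#5 B4.

D#5 B4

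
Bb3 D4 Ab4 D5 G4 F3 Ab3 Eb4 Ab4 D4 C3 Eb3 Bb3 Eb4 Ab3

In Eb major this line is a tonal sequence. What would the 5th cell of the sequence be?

With a 5-note motive the entries are Bb3, F3, C3, each down a 4th from the previous.
Extending down a 4th: G2 → D2.
Statement 5 starts on D2 and keeps the same diatonic contour: D2 F2 C3 F3 Bb2.

D2 F2 C3 F3 Bb2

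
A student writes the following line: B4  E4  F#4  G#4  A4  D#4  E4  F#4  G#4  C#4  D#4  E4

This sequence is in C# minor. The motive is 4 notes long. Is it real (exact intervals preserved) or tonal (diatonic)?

tonal

Every note is diatonic to C# minor.
Cell 1 has -7 semitones from note 1 to 2, but cell 2 has -6 — the interval quality changes while the contour stays the same, which is the hallmark of a tonal sequence.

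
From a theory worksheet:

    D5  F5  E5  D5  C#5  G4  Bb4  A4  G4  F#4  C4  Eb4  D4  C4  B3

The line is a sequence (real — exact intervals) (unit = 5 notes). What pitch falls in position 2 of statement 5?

Db3

Grouping in 5s, the 2nd note of each cell is F5, Bb4, Eb4.
Carrying that down a 5th forward: Ab3 → Db3.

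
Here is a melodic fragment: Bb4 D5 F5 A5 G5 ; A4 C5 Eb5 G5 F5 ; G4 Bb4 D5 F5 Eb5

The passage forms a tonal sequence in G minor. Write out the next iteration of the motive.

The 5-note cells begin on Bb4, A4, G4 — each down a 2nd from the last.
Statement 4 starts on F4 and keeps the same diatonic contour: F4 A4 C5 Eb5 D5.

F4 A4 C5 Eb5 D5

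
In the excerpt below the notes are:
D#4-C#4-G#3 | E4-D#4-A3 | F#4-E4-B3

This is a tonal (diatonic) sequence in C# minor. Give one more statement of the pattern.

Taking 3-note groups, the heads are D#4, E4, F#4: the pattern moves up a 2nd.
Statement 4 starts on G#4 and keeps the same diatonic contour: G#4 F#4 C#4.

G#4 F#4 C#4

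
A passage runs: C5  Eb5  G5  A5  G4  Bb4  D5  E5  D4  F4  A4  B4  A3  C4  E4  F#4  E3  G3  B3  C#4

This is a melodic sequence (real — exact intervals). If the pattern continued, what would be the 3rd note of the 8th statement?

G#2

The unit is 4 notes. Position-3 pitches of the 5 shown cells: G5, D5, A4, E4, B3.
Carrying that down a 4th forward: F#3 → C#3 → G#2.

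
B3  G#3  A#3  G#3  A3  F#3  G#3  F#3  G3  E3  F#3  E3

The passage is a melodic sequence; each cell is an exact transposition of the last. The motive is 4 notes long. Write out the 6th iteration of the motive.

The 4-note cells begin on B3, A3, G3 — each down a 2nd from the last.
Extending down a 2nd: F3 → Eb3 → Db3.
Statement 6 starts on Db3 and keeps the same exact contour: Db3 Bb2 C3 Bb2.

Db3 Bb2 C3 Bb2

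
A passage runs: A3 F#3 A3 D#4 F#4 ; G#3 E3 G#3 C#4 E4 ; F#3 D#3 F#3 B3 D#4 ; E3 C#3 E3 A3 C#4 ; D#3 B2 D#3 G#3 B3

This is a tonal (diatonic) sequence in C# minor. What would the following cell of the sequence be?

With a 5-note motive the entries are A3, G#3, F#3, E3, D#3, each down a 2nd from the previous.
From C#3 the diatonic shape gives C#3 A2 C#3 F#3 A3.

C#3 A2 C#3 F#3 A3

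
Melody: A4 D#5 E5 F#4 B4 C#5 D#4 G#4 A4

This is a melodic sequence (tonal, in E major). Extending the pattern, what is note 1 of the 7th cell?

The unit is 3 notes. Position-1 pitches of the 3 shown cells: A4, F#4, D#4.
Each moves down a 3rd. Continuing: B3 → G#3 → E3 → C#3.

C#3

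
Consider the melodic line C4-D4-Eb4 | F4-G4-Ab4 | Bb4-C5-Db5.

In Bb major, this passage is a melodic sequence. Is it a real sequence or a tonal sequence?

real

Each cell has the same semitone pattern (2, 1) — intervals are preserved exactly.
And Ab4 lies outside Bb major, so the sequence is real rather than tonal.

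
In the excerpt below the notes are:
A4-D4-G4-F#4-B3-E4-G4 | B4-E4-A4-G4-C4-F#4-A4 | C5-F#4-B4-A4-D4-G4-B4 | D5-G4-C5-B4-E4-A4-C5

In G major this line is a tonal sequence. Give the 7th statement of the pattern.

G5 C5 F#5 E5 A4 D5 F#5

The 7-note cells begin on A4, B4, C5, D5 — each up a 2nd from the last.
Extending up a 2nd: E5 → F#5 → G5.
So cell 7 is G5 C5 F#5 E5 A4 D5 F#5.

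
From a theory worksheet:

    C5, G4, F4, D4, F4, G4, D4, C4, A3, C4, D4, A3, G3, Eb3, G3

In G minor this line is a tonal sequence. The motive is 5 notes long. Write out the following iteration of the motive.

With a 5-note motive the entries are C5, G4, D4, each down a 4th from the previous.
So cell 4 is A3 Eb3 D3 Bb2 D3.

A3 Eb3 D3 Bb2 D3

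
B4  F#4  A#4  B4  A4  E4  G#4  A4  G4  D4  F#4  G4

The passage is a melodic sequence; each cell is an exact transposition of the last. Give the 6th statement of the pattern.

The 4-note cells begin on B4, A4, G4 — each down a 2nd from the last.
Extending down a 2nd: F4 → Eb4 → Db4.
So cell 6 is Db4 Ab3 C4 Db4.

Db4 Ab3 C4 Db4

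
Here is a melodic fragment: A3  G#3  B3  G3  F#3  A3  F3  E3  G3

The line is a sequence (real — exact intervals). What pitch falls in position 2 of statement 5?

With 3-note cells, note 2 of each statement runs G#3, F#3, E3.
Carrying that down a 2nd forward: D3 → C3.

C3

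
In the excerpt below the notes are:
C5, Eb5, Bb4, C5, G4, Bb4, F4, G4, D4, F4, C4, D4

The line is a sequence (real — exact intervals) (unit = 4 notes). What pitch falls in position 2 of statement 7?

Grouping in 4s, the 2nd note of each cell is Eb5, Bb4, F4.
Each moves down a 4th. Continuing: C4 → G3 → D3 → A2.

A2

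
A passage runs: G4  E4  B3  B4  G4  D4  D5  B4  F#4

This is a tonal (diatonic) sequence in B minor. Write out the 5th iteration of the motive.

A5 F#5 C#5

Unit = 3 notes; the statements start on G4, B4, D5, moving up a 3rd each time.
Carrying on: F#5 → A5.
So cell 5 is A5 F#5 C#5.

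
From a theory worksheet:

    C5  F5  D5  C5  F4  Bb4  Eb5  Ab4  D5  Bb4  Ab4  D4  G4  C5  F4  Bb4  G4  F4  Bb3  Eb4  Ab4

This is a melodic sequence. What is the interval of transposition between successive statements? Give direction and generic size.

The 7-note cells begin on C5, Ab4, F4 — each down a 3rd from the last.
From C5 to Ab4: down a 3rd.

down a 3rd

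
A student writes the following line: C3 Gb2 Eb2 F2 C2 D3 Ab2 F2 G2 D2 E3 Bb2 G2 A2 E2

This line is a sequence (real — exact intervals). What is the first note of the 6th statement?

The 5-note cells begin on C3, D3, E3 — each up a 2nd from the last.
Continuing: F#3 → G#3 → A#3. Statement 6 starts on A#3.

A#3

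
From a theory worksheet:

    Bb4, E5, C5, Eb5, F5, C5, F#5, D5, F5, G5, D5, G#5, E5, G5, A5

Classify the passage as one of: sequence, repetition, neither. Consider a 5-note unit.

Each 5-note cell is the previous one transposed up a 2nd.

sequence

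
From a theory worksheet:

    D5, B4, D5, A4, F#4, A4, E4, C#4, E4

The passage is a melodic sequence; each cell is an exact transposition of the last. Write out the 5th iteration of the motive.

F#3 D#3 F#3

Taking 3-note groups, the heads are D5, A4, E4: the pattern moves down a 4th.
Extending down a 4th: B3 → F#3.
From F#3 the exact shape gives F#3 D#3 F#3.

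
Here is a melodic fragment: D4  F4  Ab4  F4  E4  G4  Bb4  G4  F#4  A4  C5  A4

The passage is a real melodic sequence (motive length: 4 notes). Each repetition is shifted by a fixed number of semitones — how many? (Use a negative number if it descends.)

Taking 4-note groups, the heads are D4, E4, F#4: the pattern moves up a 2nd.
Counting half-steps from D4 to E4: 2.

2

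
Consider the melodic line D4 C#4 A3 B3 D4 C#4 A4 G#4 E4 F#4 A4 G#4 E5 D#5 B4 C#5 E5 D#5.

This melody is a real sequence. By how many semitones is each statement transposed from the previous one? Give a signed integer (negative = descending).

With a 6-note motive the entries are D4, A4, E5, each up a 5th from the previous.
D4→A4 is 69 − 62 = 7 semitones.

7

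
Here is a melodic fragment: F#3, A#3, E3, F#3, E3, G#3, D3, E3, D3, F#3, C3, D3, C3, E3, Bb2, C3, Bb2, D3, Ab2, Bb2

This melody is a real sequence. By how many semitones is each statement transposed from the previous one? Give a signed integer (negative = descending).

Taking 4-note groups, the heads are F#3, E3, D3, C3, Bb2: the pattern moves down a 2nd.
F#3→E3 is 52 − 54 = -2 semitones.

-2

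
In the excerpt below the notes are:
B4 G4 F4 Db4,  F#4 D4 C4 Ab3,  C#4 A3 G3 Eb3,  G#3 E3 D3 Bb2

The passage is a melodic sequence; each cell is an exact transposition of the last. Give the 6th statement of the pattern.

Unit = 4 notes; the statements start on B4, F#4, C#4, G#3, moving down a 4th each time.
Extending down a 4th: D#3 → A#2.
So cell 6 is A#2 F#2 E2 C2.

A#2 F#2 E2 C2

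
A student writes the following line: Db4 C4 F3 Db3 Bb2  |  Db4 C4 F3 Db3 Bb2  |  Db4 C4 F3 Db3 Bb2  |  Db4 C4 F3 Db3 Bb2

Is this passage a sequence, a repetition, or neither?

Each 5-note cell is identical (Db4 C4 F3 Db3 Bb2), restated at the same pitch.

repetition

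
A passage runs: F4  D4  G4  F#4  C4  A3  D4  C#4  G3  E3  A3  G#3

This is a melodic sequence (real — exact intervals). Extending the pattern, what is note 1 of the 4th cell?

With 4-note cells, note 1 of each statement runs F4, C4, G3.
From G3, down a 4th gives D3.

D3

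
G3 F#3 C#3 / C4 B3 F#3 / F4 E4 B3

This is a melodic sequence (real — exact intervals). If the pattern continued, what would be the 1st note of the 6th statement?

Ab5

With 3-note cells, note 1 of each statement runs G3, C4, F4.
Carrying that up a 4th forward: Bb4 → Eb5 → Ab5.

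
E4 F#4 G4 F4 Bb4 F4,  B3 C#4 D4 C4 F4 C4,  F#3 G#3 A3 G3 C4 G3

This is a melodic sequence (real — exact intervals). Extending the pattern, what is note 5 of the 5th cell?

The unit is 6 notes. Position-5 pitches of the 3 shown cells: Bb4, F4, C4.
Each moves down a 4th. Continuing: G3 → D3.

D3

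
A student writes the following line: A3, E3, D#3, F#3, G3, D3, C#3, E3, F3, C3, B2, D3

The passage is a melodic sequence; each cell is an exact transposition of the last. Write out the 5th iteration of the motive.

Db3 Ab2 G2 Bb2

With a 4-note motive the entries are A3, G3, F3, each down a 2nd from the previous.
Continuing the starts: Eb3 → Db3.
So cell 5 is Db3 Ab2 G2 Bb2.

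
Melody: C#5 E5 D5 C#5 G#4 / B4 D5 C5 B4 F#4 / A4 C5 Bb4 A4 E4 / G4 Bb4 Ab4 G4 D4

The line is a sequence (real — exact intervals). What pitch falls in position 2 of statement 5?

Grouping in 5s, the 2nd note of each cell is E5, D5, C5, Bb4.
From Bb4, down a 2nd gives Ab4.

Ab4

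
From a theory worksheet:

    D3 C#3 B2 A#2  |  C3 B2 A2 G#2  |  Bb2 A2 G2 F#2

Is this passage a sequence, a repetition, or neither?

sequence

Each 4-note cell is the previous one transposed down a 2nd.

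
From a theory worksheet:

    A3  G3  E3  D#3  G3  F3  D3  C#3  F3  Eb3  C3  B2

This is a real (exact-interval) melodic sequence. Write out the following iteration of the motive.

The 4-note cells begin on A3, G3, F3 — each down a 2nd from the last.
So cell 4 is Eb3 Db3 Bb2 A2.

Eb3 Db3 Bb2 A2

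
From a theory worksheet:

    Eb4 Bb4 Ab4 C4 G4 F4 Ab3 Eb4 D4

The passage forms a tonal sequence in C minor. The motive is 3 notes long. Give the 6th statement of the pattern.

Bb2 F3 Eb3

The 3-note cells begin on Eb4, C4, Ab3 — each down a 3rd from the last.
Continuing the starts: F3 → D3 → Bb2.
So cell 6 is Bb2 F3 Eb3.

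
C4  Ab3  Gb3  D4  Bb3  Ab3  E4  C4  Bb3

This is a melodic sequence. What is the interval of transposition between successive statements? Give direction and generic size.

Taking 3-note groups, the heads are C4, D4, E4: the pattern moves up a 2nd.
From C4 to D4: up a 2nd.

up a 2nd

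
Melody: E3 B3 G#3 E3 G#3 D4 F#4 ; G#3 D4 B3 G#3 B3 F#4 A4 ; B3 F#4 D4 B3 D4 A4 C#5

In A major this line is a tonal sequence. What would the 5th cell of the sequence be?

F#4 C#5 A4 F#4 A4 E5 G#5

The 7-note cells begin on E3, G#3, B3 — each up a 3rd from the last.
Extending up a 3rd: D4 → F#4.
Statement 5 starts on F#4 and keeps the same diatonic contour: F#4 C#5 A4 F#4 A4 E5 G#5.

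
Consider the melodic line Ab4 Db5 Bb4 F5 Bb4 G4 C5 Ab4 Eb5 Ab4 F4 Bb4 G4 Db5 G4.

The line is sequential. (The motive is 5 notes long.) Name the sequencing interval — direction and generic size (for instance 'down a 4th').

down a 2nd

With a 5-note motive the entries are Ab4, G4, F4, each down a 2nd from the previous.
Ab4 to G4 is down a 2nd.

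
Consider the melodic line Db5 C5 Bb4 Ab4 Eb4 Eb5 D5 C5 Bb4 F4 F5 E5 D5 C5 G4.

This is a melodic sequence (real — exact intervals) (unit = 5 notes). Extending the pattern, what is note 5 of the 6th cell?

With 5-note cells, note 5 of each statement runs Eb4, F4, G4.
Carrying that up a 2nd forward: A4 → B4 → C#5.

C#5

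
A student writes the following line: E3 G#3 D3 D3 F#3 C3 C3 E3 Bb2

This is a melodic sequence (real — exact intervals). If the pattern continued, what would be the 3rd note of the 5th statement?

Gb2

Grouping in 3s, the 3rd note of each cell is D3, C3, Bb2.
Extending down a 2nd: Ab2 → Gb2.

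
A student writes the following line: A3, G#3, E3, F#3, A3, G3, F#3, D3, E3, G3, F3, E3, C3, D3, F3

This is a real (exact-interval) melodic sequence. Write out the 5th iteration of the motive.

Taking 5-note groups, the heads are A3, G3, F3: the pattern moves down a 2nd.
Continuing the starts: Eb3 → Db3.
Statement 5 starts on Db3 and keeps the same exact contour: Db3 C3 Ab2 Bb2 Db3.

Db3 C3 Ab2 Bb2 Db3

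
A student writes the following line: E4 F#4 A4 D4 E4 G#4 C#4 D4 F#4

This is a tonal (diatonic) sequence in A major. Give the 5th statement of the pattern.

With a 3-note motive the entries are E4, D4, C#4, each down a 2nd from the previous.
Extending down a 2nd: B3 → A3.
So cell 5 is A3 B3 D4.

A3 B3 D4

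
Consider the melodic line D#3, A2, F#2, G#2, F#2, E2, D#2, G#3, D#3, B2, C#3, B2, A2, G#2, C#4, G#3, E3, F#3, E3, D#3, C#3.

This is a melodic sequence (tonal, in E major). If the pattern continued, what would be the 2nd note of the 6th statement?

B4

The unit is 7 notes. Position-2 pitches of the 3 shown cells: A2, D#3, G#3.
Carrying that up a 4th forward: C#4 → F#4 → B4.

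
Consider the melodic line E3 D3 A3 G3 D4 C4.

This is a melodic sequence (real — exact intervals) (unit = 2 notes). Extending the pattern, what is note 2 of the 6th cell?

Eb5

With 2-note cells, note 2 of each statement runs D3, G3, C4.
Extending up a 4th: F4 → Bb4 → Eb5.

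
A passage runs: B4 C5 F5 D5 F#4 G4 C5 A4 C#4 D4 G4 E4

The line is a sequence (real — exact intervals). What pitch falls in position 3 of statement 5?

A3

With 4-note cells, note 3 of each statement runs F5, C5, G4.
Extending down a 4th: D4 → A3.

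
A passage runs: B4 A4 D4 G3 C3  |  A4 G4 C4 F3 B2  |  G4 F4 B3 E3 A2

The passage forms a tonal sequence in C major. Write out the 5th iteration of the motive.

E4 D4 G3 C3 F2

The 5-note cells begin on B4, A4, G4 — each down a 2nd from the last.
Continuing the starts: F4 → E4.
Statement 5 starts on E4 and keeps the same diatonic contour: E4 D4 G3 C3 F2.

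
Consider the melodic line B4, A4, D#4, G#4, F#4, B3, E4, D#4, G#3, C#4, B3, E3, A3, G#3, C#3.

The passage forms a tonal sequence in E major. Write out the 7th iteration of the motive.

D#3 C#3 F#2

With a 3-note motive the entries are B4, G#4, E4, C#4, A3, each down a 3rd from the previous.
Extending down a 3rd: F#3 → D#3.
From D#3 the diatonic shape gives D#3 C#3 F#2.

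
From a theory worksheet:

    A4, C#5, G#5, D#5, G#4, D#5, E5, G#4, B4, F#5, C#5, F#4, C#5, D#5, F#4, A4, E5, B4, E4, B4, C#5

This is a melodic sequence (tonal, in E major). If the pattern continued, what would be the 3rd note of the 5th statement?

C#5

With 7-note cells, note 3 of each statement runs G#5, F#5, E5.
Extending down a 2nd: D#5 → C#5.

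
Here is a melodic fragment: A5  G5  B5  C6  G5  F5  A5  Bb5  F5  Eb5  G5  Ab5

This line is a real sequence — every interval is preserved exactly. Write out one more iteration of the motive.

With a 4-note motive the entries are A5, G5, F5, each down a 2nd from the previous.
So cell 4 is Eb5 Db5 F5 Gb5.

Eb5 Db5 F5 Gb5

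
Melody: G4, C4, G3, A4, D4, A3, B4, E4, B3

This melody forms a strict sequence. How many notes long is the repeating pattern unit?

Try groups of 3 (3 cells in 9 notes):
G4 C4 G3 | A4 D4 A3 | B4 E4 B3
Each cell is the previous one up a 2nd — so the unit is 3 notes.

3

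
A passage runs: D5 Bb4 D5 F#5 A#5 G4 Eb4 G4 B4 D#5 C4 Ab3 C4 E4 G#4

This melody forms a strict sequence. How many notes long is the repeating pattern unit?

5

15 notes total. Splitting into 3 groups of 5:
D5 Bb4 D5 F#5 A#5 | G4 Eb4 G4 B4 D#5 | C4 Ab3 C4 E4 G#4
Each cell is the previous one down a 5th — so the unit is 5 notes.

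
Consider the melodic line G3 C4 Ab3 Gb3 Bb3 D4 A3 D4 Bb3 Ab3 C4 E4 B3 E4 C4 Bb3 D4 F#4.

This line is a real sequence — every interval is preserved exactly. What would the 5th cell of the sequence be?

D#4 G#4 E4 D4 F#4 A#4

The 6-note cells begin on G3, A3, B3 — each up a 2nd from the last.
Carrying on: C#4 → D#4.
From D#4 the exact shape gives D#4 G#4 E4 D4 F#4 A#4.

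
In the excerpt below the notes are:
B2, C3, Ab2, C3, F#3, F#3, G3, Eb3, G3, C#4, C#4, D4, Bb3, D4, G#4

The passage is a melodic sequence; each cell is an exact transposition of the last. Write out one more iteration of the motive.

G#4 A4 F4 A4 D#5

Unit = 5 notes; the statements start on B2, F#3, C#4, moving up a 5th each time.
From G#4 the exact shape gives G#4 A4 F4 A4 D#5.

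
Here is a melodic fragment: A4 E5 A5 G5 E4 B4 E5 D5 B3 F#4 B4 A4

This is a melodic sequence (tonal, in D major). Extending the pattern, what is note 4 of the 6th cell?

F#3

The unit is 4 notes. Position-4 pitches of the 3 shown cells: G5, D5, A4.
Carrying that down a 4th forward: E4 → B3 → F#3.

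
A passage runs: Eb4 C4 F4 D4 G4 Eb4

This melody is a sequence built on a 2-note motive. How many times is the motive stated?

6 notes in groups of 2 gives 6/2 = 3 statements.
Starts: Eb4, F4, G4 — each up a 2nd.

3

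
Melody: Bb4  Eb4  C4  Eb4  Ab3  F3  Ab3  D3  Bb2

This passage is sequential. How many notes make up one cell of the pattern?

3

Try groups of 3 (3 cells in 9 notes):
Bb4 Eb4 C4 | Eb4 Ab3 F3 | Ab3 D3 Bb2
Every group is a transposition down a 5th of the one before; no shorter unit works.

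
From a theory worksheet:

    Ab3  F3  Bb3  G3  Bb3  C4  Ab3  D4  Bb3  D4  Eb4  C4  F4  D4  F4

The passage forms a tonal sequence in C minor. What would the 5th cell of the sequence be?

Bb4 G4 C5 Ab4 C5

The 5-note cells begin on Ab3, C4, Eb4 — each up a 3rd from the last.
Extending up a 3rd: G4 → Bb4.
So cell 5 is Bb4 G4 C5 Ab4 C5.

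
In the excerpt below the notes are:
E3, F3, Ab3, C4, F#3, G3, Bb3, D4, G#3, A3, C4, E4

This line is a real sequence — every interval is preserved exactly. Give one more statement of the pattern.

Unit = 4 notes; the statements start on E3, F#3, G#3, moving up a 2nd each time.
From A#3 the exact shape gives A#3 B3 D4 F#4.

A#3 B3 D4 F#4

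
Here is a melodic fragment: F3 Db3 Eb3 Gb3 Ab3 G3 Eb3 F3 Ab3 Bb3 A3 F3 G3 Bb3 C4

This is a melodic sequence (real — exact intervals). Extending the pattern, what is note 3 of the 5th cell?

The unit is 5 notes. Position-3 pitches of the 3 shown cells: Eb3, F3, G3.
Each moves up a 2nd. Continuing: A3 → B3.

B3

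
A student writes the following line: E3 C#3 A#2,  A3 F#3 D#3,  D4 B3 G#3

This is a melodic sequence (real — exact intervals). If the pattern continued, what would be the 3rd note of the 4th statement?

Grouping in 3s, the 3rd note of each cell is A#2, D#3, G#3.
Each moves up a 4th; the next is C#4.

C#4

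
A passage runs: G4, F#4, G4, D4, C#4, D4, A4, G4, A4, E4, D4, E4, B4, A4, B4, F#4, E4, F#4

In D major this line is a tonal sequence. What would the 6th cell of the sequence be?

The 6-note cells begin on G4, A4, B4 — each up a 2nd from the last.
Extending up a 2nd: C#5 → D5 → E5.
From E5 the diatonic shape gives E5 D5 E5 B4 A4 B4.

E5 D5 E5 B4 A4 B4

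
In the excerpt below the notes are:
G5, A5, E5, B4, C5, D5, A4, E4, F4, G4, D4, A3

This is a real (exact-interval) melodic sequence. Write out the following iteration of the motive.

Taking 4-note groups, the heads are G5, C5, F4: the pattern moves down a 5th.
So cell 4 is Bb3 C4 G3 D3.

Bb3 C4 G3 D3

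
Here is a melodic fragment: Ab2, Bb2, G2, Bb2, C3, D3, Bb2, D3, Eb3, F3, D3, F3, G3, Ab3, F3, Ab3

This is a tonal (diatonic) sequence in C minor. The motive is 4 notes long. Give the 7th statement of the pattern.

F4 G4 Eb4 G4

Unit = 4 notes; the statements start on Ab2, C3, Eb3, G3, moving up a 3rd each time.
Extending up a 3rd: Bb3 → D4 → F4.
Statement 7 starts on F4 and keeps the same diatonic contour: F4 G4 Eb4 G4.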